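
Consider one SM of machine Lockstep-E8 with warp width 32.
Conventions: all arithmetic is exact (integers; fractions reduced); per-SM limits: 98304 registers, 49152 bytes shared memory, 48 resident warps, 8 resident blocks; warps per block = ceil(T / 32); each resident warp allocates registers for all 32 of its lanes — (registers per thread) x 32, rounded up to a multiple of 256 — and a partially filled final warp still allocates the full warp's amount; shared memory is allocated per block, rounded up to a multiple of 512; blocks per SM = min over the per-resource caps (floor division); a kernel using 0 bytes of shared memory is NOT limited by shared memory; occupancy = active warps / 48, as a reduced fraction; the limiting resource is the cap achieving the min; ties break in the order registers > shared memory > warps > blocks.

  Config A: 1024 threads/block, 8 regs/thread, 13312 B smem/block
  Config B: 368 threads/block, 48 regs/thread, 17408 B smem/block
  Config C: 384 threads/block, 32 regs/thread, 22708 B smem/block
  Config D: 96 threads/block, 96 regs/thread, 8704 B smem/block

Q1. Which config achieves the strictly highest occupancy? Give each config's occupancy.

occupancies: A 2/3, B 1/2, C 1/2, D 5/16

Answer: A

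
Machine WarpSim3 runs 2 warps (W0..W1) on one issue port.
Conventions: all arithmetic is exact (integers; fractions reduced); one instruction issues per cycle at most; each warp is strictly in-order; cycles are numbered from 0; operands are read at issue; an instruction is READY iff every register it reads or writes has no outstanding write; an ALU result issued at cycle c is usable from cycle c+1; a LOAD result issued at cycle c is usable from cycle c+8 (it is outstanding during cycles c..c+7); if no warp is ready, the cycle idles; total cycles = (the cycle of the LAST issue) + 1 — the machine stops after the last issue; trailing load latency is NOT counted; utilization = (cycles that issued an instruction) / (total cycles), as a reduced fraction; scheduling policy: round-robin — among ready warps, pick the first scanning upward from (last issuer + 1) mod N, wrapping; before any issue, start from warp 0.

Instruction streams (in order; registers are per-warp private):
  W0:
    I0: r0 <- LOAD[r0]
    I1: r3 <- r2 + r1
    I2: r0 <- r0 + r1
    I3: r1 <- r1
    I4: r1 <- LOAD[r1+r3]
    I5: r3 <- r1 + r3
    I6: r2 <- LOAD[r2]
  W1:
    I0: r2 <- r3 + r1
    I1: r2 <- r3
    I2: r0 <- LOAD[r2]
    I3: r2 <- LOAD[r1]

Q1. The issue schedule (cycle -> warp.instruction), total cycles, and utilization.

cycle 0: W0.I0
cycle 1: W1.I0
cycle 2: W0.I1
cycle 3: W1.I1
cycle 4: W1.I2
cycle 5: W1.I3
cycle 6: idle
cycle 7: idle
cycle 8: W0.I2
cycle 9: W0.I3
cycle 10: W0.I4
cycle 11: idle
cycle 12: idle
cycle 13: idle
cycle 14: idle
cycle 15: idle
cycle 16: idle
cycle 17: idle
cycle 18: W0.I5
cycle 19: W0.I6

Answer: 20 cycles, utilization 11/20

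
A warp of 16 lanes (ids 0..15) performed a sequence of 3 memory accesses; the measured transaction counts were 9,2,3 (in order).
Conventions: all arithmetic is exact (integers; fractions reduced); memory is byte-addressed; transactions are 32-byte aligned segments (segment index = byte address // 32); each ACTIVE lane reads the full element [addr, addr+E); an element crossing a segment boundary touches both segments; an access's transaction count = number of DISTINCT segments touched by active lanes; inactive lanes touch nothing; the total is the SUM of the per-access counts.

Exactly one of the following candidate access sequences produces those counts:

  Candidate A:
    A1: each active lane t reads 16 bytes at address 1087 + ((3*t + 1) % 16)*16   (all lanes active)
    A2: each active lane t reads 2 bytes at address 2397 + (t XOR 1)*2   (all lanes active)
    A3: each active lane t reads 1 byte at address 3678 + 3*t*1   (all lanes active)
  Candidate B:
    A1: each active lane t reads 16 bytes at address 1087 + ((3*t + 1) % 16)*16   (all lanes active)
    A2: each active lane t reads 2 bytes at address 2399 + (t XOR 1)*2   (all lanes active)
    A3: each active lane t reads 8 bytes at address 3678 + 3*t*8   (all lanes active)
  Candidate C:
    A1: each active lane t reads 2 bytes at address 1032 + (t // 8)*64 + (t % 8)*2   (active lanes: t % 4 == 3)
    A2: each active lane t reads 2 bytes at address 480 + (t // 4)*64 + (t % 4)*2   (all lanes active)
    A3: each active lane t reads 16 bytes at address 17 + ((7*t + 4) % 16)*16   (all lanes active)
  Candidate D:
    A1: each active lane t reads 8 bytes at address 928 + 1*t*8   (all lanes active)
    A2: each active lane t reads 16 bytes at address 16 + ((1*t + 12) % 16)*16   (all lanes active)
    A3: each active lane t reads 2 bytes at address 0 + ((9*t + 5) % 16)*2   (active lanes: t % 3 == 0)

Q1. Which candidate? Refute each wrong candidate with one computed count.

B: A3 gives 13 transactions, not 3
C: A1 gives 2 transactions, not 9
D: A1 gives 4 transactions, not 9
A: all counts match (9,2,3)

Answer: A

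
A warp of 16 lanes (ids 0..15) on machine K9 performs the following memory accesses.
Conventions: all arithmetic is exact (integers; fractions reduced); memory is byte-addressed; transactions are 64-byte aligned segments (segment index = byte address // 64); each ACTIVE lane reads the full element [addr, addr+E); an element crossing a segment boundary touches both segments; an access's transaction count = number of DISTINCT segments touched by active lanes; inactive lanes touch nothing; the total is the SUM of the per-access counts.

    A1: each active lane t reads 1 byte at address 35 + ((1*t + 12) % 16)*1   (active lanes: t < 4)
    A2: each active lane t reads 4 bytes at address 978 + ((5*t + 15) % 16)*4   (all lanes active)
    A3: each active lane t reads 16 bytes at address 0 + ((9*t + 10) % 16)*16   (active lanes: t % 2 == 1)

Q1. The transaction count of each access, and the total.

A1: 1 transaction
A2: 2 transactions
A3: 4 transactions

Answer: 1,2,4; total 7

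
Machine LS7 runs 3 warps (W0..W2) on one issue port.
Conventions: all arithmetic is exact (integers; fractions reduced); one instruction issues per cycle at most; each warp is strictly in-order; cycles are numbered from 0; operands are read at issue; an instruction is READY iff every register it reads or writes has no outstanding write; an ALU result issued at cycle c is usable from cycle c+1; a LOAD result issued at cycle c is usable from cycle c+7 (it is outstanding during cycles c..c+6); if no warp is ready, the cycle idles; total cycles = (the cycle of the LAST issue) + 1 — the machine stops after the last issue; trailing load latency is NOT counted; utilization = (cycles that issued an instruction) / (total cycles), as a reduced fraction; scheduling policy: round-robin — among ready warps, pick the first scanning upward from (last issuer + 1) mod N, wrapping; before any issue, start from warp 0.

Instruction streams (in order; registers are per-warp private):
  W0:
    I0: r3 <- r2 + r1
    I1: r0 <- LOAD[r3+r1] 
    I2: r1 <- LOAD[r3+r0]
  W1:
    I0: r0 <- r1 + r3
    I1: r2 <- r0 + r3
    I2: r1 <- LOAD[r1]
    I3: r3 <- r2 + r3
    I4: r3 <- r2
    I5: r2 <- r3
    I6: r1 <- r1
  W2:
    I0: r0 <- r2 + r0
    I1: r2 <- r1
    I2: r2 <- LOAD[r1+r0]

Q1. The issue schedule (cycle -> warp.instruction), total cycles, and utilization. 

cycle 0: W0.I0
cycle 1: W1.I0
cycle 2: W2.I0
cycle 3: W0.I1
cycle 4: W1.I1
cycle 5: W2.I1
cycle 6: W1.I2
cycle 7: W2.I2
cycle 8: W1.I3
cycle 9: W1.I4
cycle 10: W0.I2
cycle 11: W1.I5
cycle 12: idle
cycle 13: W1.I6

Answer: 14 cycles, utilization 13/14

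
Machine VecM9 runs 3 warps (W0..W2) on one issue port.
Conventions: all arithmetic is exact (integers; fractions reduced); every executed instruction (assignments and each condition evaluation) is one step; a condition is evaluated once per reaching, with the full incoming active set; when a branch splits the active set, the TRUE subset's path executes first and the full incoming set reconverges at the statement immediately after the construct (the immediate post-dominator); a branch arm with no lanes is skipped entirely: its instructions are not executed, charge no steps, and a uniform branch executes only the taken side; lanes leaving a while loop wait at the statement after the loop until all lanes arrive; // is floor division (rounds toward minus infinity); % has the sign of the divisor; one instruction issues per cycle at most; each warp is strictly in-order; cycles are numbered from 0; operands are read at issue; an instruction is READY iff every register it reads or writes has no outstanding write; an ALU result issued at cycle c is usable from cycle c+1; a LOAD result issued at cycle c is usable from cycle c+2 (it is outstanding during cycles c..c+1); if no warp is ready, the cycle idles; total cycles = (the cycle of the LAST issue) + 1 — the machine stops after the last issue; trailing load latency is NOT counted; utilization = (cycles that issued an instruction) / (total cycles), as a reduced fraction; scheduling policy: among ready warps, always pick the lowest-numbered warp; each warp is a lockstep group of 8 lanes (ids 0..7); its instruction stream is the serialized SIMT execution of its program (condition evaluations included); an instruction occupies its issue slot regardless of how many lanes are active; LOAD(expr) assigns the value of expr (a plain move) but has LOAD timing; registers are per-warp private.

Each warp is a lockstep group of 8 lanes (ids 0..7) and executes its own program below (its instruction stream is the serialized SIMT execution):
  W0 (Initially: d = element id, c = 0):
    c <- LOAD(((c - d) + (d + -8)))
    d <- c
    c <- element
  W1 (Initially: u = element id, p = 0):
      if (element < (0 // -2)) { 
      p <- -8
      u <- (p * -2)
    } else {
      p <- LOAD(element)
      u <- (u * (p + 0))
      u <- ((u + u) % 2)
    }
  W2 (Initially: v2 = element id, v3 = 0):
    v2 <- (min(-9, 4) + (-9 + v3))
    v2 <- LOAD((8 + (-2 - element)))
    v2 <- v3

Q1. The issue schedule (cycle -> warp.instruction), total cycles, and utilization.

cycle 0: W0.I0
cycle 1: W1.I0
cycle 2: W0.I1
cycle 3: W0.I2
cycle 4: W1.I1
cycle 5: W2.I0
cycle 6: W1.I2
cycle 7: W1.I3
cycle 8: W2.I1
cycle 9: idle
cycle 10: W2.I2

Answer: 11 cycles, utilization 10/11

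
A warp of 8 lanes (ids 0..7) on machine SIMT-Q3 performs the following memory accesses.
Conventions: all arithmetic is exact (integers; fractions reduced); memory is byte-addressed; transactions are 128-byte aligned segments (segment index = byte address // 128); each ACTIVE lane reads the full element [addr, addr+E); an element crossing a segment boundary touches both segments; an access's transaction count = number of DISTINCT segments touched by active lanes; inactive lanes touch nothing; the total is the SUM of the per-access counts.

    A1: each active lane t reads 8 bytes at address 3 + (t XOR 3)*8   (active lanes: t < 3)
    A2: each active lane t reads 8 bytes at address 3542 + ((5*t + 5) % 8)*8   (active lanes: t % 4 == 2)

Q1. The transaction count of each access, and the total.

A1: 1 transaction
A2: 2 transactions

Answer: 1,2; total 3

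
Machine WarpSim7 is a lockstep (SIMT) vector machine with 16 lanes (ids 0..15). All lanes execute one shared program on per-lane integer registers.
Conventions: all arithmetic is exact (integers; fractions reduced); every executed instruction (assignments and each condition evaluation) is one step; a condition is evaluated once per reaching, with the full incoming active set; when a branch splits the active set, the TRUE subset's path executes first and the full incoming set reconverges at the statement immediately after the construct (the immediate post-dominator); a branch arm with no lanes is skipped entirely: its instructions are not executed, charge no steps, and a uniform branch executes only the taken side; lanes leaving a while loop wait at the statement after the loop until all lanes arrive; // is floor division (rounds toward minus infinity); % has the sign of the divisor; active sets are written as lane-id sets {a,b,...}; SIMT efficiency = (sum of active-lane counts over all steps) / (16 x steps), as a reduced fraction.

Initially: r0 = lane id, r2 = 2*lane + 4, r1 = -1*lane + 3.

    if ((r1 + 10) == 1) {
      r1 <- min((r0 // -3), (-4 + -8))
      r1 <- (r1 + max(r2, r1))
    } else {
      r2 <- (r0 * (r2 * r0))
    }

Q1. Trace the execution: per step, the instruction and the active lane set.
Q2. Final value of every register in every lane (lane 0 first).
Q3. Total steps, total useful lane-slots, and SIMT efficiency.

step 0: eval ((r1 + 10) == 1)        {0,1,2,3,4,5,6,7,8,9,10,11,12,13,14,15}
step 1: r1 <- min((r0 // -3), (-4 + -8)) {12}
step 2: r1 <- (r1 + max(r2, r1))     {12}
step 3: r2 <- (r0 * (r2 * r0))       {0,1,2,3,4,5,6,7,8,9,10,11,13,14,15}

Answer: 4 steps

r0: 0,1,2,3,4,5,6,7,8,9,10,11,12,13,14,15
r2: 0,6,32,90,192,350,576,882,1280,1782,2400,3146,28,5070,6272,7650
r1: 3,2,1,0,-1,-2,-3,-4,-5,-6,-7,-8,16,-10,-11,-12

steps = 4; useful = 33; efficiency = 33/64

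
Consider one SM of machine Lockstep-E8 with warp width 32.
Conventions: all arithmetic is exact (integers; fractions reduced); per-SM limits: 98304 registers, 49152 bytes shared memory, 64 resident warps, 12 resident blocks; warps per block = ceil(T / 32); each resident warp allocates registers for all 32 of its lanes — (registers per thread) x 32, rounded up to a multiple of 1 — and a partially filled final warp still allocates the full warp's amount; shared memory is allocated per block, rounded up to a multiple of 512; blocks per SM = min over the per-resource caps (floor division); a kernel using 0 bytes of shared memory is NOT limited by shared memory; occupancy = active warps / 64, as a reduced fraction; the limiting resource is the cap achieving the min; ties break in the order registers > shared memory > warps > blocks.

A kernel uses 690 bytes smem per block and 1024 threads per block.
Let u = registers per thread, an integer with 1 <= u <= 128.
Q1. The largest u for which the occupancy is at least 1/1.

Answer: u = 48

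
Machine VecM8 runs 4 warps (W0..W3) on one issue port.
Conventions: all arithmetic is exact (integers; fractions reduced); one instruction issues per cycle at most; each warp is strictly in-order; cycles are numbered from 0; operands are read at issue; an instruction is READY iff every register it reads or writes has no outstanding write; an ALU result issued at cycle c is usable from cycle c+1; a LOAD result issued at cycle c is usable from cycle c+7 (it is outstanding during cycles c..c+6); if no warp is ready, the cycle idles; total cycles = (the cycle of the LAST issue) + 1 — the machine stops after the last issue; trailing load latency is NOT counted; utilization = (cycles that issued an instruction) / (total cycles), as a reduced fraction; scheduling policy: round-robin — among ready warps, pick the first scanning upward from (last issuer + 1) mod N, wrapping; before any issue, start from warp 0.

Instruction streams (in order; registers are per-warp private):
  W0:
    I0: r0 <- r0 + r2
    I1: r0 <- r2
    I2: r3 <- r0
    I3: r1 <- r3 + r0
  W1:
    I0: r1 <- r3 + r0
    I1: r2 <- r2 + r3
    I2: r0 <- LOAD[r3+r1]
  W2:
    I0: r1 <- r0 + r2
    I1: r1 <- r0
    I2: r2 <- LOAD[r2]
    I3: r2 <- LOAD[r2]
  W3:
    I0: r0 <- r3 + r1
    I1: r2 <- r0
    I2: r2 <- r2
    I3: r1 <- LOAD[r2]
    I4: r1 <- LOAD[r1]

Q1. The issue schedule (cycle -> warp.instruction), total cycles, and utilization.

cycle 0: W0.I0
cycle 1: W1.I0
cycle 2: W2.I0
cycle 3: W3.I0
cycle 4: W0.I1
cycle 5: W1.I1
cycle 6: W2.I1
cycle 7: W3.I1
cycle 8: W0.I2
cycle 9: W1.I2
cycle 10: W2.I2
cycle 11: W3.I2
cycle 12: W0.I3
cycle 13: W3.I3
cycle 14: idle
cycle 15: idle
cycle 16: idle
cycle 17: W2.I3
cycle 18: idle
cycle 19: idle
cycle 20: W3.I4

Answer: 21 cycles, utilization 16/21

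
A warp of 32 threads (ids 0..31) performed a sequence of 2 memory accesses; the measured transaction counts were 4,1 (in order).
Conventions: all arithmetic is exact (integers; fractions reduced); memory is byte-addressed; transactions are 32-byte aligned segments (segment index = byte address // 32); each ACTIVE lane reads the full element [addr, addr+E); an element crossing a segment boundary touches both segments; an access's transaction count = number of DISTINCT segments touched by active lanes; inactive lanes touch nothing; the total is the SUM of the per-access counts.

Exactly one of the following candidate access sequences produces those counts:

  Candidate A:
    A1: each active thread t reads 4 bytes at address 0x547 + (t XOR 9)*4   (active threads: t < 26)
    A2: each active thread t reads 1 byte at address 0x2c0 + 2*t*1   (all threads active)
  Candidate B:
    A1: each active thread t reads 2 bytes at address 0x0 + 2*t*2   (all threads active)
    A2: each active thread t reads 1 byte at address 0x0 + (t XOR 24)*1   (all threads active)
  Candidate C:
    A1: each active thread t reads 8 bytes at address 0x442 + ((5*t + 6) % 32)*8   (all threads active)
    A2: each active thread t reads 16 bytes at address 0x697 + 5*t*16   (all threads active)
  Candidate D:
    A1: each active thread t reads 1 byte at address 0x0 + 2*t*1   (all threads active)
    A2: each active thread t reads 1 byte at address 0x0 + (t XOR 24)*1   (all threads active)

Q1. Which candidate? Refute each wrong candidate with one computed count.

A: A1 gives 5 transactions, not 4
C: A1 gives 9 transactions, not 4
D: A1 gives 2 transactions, not 4
B: all counts match (4,1)

Answer: B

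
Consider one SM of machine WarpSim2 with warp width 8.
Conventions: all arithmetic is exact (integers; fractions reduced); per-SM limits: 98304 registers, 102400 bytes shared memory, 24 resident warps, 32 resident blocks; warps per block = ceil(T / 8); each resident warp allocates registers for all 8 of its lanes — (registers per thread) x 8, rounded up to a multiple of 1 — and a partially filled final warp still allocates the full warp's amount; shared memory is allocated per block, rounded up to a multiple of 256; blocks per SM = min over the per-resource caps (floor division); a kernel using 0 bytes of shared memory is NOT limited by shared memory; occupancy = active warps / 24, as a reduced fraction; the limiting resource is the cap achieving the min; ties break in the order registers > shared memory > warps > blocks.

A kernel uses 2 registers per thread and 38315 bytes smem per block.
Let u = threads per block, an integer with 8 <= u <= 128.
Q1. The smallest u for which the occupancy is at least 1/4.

Answer: u = 17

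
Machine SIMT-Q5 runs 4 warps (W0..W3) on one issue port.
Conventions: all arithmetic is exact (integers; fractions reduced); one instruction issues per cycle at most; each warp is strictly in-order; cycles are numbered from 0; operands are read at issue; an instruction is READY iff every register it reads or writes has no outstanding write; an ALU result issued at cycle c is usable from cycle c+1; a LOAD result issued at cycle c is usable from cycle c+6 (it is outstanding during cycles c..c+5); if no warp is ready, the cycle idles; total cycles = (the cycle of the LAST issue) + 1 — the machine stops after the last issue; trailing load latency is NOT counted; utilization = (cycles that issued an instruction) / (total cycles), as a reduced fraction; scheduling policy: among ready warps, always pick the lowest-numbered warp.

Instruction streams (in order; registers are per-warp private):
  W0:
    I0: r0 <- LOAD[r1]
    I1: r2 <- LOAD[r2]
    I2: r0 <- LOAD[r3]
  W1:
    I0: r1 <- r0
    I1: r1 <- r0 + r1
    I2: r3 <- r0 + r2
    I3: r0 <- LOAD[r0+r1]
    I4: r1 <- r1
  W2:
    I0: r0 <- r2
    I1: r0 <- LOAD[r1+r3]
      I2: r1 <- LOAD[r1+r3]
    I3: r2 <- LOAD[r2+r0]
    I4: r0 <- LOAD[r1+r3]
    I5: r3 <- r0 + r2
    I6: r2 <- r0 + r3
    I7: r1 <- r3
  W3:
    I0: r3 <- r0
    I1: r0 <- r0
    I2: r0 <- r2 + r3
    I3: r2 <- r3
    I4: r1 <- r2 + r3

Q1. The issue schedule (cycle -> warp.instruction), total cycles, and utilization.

cycle 0: W0.I0
cycle 1: W0.I1
cycle 2: W1.I0
cycle 3: W1.I1
cycle 4: W1.I2
cycle 5: W1.I3
cycle 6: W0.I2
cycle 7: W1.I4
cycle 8: W2.I0
cycle 9: W2.I1
cycle 10: W2.I2
cycle 11: W3.I0
cycle 12: W3.I1
cycle 13: W3.I2
cycle 14: W3.I3
cycle 15: W2.I3
cycle 16: W2.I4
cycle 17: W3.I4
cycle 18: idle
cycle 19: idle
cycle 20: idle
cycle 21: idle
cycle 22: W2.I5
cycle 23: W2.I6
cycle 24: W2.I7

Answer: 25 cycles, utilization 21/25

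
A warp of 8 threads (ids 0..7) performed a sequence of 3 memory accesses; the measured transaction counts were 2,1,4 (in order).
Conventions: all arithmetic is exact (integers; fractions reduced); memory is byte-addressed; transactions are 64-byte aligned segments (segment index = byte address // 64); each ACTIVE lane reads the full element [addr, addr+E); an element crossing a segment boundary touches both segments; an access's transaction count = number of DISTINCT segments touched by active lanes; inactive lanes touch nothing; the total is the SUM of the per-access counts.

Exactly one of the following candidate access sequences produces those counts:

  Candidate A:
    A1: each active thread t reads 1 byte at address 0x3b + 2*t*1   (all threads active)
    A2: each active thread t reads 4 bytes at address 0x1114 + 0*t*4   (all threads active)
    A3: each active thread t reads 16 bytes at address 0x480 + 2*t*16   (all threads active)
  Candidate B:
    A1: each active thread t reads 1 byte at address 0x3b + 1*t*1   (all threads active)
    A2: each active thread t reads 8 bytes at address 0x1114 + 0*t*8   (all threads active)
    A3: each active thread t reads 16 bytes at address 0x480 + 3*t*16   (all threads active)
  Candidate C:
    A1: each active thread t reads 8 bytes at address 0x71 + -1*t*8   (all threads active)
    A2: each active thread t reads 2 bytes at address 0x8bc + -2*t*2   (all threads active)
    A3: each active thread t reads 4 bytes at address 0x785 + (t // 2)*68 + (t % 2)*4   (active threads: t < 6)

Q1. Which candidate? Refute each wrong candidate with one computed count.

B: A3 gives 6 transactions, not 4
C: A3 gives 3 transactions, not 4
A: all counts match (2,1,4)

Answer: A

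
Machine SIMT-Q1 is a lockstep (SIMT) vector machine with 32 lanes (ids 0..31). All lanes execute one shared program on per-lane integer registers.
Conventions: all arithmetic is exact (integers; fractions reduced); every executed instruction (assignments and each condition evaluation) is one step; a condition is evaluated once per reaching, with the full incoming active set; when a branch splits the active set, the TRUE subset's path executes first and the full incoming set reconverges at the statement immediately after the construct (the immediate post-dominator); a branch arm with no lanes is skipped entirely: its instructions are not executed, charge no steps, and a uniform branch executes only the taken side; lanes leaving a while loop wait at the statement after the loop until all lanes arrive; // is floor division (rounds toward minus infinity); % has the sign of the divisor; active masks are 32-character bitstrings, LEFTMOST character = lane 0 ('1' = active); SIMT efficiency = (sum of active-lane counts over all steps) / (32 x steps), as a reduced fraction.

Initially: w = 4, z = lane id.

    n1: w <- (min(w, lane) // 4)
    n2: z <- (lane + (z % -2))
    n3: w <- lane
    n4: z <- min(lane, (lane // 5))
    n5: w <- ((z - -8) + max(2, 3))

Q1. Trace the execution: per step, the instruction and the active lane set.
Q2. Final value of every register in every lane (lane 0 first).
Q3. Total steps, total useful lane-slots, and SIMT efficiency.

step 0: w <- (min(w, lane) // 4)     11111111111111111111111111111111
step 1: z <- (lane + (z % -2))       11111111111111111111111111111111
step 2: w <- lane                    11111111111111111111111111111111
step 3: z <- min(lane, (lane // 5))  11111111111111111111111111111111
step 4: w <- ((z - -8) + max(2, 3))  11111111111111111111111111111111

Answer: 5 steps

w: 11,11,11,11,11,12,12,12,12,12,13,13,13,13,13,14,14,14,14,14,15,15,15,15,15,16,16,16,16,16,17,17
z: 0,0,0,0,0,1,1,1,1,1,2,2,2,2,2,3,3,3,3,3,4,4,4,4,4,5,5,5,5,5,6,6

steps = 5; useful = 160; efficiency = 160/160 = 1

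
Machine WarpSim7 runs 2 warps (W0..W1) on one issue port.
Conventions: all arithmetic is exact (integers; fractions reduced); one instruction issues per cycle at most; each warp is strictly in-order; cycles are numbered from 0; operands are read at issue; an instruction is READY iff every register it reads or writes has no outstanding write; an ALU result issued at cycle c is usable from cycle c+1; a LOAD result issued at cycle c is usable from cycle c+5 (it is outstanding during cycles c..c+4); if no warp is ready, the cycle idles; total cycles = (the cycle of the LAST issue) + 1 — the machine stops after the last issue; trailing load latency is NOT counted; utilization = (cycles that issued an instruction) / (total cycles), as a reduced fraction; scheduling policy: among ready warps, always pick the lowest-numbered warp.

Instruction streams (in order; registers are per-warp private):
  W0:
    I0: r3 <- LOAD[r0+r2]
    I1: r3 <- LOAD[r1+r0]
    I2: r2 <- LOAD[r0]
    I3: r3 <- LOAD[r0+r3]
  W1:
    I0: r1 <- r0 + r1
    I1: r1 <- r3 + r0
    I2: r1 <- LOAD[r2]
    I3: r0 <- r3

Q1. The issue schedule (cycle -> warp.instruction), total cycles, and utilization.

cycle 0: W0.I0
cycle 1: W1.I0
cycle 2: W1.I1
cycle 3: W1.I2
cycle 4: W1.I3
cycle 5: W0.I1
cycle 6: W0.I2
cycle 7: idle
cycle 8: idle
cycle 9: idle
cycle 10: W0.I3

Answer: 11 cycles, utilization 8/11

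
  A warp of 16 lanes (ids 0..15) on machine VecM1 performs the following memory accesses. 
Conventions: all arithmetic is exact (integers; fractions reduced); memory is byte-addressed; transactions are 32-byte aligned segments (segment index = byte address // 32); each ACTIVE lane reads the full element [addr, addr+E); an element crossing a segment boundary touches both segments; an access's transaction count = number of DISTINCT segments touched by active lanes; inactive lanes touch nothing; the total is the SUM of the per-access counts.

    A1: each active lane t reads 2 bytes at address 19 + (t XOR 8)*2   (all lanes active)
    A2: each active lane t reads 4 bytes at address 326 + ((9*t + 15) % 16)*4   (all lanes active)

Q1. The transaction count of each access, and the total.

A1: 2 transactions
A2: 3 transactions

Answer: 2,3; total 5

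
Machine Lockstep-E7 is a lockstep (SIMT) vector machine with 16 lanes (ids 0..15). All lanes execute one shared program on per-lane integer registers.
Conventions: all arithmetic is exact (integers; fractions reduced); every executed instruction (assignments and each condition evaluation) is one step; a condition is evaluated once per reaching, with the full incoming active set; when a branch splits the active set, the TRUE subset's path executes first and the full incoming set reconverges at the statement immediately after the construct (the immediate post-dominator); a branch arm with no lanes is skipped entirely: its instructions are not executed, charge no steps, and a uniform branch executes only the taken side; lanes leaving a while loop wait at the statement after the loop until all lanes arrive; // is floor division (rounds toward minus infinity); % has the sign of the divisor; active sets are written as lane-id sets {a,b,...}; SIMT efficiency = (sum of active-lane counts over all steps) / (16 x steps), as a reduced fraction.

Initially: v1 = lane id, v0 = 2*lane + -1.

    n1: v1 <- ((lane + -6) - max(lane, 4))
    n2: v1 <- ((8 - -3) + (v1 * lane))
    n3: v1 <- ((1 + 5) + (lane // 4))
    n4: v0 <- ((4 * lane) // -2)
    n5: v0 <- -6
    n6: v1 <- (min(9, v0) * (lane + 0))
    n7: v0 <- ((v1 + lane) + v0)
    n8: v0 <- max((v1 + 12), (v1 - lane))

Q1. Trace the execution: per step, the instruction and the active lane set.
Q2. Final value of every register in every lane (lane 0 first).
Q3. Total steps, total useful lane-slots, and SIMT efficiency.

step 0: v1 <- ((lane + -6) - max(lane, 4)) {0,1,2,3,4,5,6,7,8,9,10,11,12,13,14,15}
step 1: v1 <- ((8 - -3) + (v1 * lane)) {0,1,2,3,4,5,6,7,8,9,10,11,12,13,14,15}
step 2: v1 <- ((1 + 5) + (lane // 4)) {0,1,2,3,4,5,6,7,8,9,10,11,12,13,14,15}
step 3: v0 <- ((4 * lane) // -2)     {0,1,2,3,4,5,6,7,8,9,10,11,12,13,14,15}
step 4: v0 <- -6                     {0,1,2,3,4,5,6,7,8,9,10,11,12,13,14,15}
step 5: v1 <- (min(9, v0) * (lane + 0)) {0,1,2,3,4,5,6,7,8,9,10,11,12,13,14,15}
step 6: v0 <- ((v1 + lane) + v0)     {0,1,2,3,4,5,6,7,8,9,10,11,12,13,14,15}
step 7: v0 <- max((v1 + 12), (v1 - lane)) {0,1,2,3,4,5,6,7,8,9,10,11,12,13,14,15}

Answer: 8 steps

v1: 0,-6,-12,-18,-24,-30,-36,-42,-48,-54,-60,-66,-72,-78,-84,-90
v0: 12,6,0,-6,-12,-18,-24,-30,-36,-42,-48,-54,-60,-66,-72,-78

steps = 8; useful = 128; efficiency = 128/128 = 1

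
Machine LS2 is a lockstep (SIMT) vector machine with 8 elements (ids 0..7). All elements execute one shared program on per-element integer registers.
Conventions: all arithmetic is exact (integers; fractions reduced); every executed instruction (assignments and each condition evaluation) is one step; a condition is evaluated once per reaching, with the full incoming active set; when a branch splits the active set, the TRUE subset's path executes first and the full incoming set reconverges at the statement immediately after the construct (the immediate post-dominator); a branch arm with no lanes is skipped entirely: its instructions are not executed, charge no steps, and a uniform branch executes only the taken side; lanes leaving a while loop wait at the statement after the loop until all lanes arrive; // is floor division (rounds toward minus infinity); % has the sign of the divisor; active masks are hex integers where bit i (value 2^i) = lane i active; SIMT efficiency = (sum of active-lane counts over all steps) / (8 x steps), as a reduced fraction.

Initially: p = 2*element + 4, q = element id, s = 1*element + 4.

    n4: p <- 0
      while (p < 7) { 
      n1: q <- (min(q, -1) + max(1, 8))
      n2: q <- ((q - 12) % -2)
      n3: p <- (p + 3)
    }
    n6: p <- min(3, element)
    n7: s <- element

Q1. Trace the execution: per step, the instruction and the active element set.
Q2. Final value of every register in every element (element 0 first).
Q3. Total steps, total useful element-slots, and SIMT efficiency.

step 0: p <- 0                       0xff
step 1: eval (p < 7)                 0xff
step 2: q <- (min(q, -1) + max(1, 8)) 0xff
step 3: q <- ((q - 12) % -2)         0xff
step 4: p <- (p + 3)                 0xff
step 5: eval (p < 7)                 0xff
step 6: q <- (min(q, -1) + max(1, 8)) 0xff
step 7: q <- ((q - 12) % -2)         0xff
step 8: p <- (p + 3)                 0xff
step 9: eval (p < 7)                 0xff
step 10: q <- (min(q, -1) + max(1, 8)) 0xff
step 11: q <- ((q - 12) % -2)         0xff
step 12: p <- (p + 3)                 0xff
step 13: eval (p < 7)                 0xff
step 14: p <- min(3, element)         0xff
step 15: s <- element                 0xff

Answer: 16 steps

p: 0,1,2,3,3,3,3,3
q: -1,-1,-1,-1,-1,-1,-1,-1
s: 0,1,2,3,4,5,6,7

steps = 16; useful = 128; efficiency = 128/128 = 1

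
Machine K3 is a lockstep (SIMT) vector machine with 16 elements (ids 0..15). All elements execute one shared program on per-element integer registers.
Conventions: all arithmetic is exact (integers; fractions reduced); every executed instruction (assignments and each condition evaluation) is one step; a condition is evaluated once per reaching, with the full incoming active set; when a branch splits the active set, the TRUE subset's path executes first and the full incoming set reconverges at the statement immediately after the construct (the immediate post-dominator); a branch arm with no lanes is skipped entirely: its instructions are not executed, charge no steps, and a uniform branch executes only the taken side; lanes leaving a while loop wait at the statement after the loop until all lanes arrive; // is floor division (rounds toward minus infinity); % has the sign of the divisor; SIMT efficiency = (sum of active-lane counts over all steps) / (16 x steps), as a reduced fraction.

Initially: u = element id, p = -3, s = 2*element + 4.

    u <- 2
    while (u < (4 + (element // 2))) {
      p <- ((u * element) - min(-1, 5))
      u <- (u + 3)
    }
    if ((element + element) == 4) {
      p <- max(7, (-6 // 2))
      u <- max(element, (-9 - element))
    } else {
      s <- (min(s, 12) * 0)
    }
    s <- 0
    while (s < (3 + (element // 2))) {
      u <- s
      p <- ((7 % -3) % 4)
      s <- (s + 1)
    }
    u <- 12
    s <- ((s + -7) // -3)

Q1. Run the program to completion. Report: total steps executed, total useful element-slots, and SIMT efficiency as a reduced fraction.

Answer: 59 steps, 647 useful, 647/944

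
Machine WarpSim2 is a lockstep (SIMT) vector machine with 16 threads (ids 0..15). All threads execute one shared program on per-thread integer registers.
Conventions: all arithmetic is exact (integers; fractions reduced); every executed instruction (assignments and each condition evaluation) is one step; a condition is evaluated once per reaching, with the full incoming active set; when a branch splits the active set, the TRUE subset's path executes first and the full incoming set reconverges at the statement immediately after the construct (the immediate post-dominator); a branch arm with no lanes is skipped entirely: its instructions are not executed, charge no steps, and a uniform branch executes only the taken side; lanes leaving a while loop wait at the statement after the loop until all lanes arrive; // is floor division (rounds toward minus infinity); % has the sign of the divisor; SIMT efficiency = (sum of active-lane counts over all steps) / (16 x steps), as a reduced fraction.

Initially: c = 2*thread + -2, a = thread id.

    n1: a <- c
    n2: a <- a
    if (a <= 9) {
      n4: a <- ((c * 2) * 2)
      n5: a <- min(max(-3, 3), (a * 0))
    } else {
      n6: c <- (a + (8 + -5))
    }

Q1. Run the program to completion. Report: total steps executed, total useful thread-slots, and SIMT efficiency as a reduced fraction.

Answer: 6 steps, 70 useful, 35/48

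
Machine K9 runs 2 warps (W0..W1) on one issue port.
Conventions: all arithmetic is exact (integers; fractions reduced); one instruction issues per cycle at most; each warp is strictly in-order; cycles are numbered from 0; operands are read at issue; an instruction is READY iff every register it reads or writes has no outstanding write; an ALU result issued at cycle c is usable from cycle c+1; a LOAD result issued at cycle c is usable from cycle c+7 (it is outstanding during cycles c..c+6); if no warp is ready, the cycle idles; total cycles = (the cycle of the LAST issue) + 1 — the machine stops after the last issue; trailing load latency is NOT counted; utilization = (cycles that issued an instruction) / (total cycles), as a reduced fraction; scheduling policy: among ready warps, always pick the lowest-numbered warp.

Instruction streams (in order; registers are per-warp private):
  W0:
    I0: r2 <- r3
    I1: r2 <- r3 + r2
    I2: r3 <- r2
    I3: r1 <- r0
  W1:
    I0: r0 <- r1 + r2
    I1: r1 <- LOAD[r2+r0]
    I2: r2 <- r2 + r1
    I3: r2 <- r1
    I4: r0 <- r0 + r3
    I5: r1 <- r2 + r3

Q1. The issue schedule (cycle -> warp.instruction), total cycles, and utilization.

cycle 0: W0.I0
cycle 1: W0.I1
cycle 2: W0.I2
cycle 3: W0.I3
cycle 4: W1.I0
cycle 5: W1.I1
cycle 6: idle
cycle 7: idle
cycle 8: idle
cycle 9: idle
cycle 10: idle
cycle 11: idle
cycle 12: W1.I2
cycle 13: W1.I3
cycle 14: W1.I4
cycle 15: W1.I5

Answer: 16 cycles, utilization 5/8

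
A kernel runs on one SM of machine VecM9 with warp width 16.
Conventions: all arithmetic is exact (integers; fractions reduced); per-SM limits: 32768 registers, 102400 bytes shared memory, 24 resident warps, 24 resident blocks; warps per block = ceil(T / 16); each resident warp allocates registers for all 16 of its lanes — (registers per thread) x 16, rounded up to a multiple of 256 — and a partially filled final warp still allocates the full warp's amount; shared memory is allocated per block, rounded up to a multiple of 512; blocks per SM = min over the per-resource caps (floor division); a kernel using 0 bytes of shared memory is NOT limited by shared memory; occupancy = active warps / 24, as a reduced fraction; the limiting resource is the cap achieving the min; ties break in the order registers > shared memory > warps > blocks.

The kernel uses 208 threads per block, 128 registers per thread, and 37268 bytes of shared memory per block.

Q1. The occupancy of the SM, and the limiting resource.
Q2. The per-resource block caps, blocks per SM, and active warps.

Answer: occupancy 13/24, limited by registers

registers: 1 block
shared memory: 2 blocks
warps: 1 block
blocks: 24 blocks

Answer: 1 block, 13 active warps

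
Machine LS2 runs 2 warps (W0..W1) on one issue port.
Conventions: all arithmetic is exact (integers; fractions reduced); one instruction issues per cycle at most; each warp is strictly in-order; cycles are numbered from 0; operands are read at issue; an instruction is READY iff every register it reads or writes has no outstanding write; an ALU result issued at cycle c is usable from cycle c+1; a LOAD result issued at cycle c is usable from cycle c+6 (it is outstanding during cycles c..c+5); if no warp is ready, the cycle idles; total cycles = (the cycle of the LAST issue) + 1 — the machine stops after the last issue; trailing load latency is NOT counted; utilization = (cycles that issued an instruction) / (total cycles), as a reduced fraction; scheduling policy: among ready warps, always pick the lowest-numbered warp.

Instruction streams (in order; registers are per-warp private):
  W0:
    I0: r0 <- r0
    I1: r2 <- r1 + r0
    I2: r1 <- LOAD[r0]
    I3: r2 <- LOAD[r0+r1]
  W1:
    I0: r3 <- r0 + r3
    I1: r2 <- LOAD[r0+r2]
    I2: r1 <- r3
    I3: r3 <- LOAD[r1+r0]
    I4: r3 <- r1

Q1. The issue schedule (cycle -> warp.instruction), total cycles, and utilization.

cycle 0: W0.I0
cycle 1: W0.I1
cycle 2: W0.I2
cycle 3: W1.I0
cycle 4: W1.I1
cycle 5: W1.I2
cycle 6: W1.I3
cycle 7: idle
cycle 8: W0.I3
cycle 9: idle
cycle 10: idle
cycle 11: idle
cycle 12: W1.I4

Answer: 13 cycles, utilization 9/13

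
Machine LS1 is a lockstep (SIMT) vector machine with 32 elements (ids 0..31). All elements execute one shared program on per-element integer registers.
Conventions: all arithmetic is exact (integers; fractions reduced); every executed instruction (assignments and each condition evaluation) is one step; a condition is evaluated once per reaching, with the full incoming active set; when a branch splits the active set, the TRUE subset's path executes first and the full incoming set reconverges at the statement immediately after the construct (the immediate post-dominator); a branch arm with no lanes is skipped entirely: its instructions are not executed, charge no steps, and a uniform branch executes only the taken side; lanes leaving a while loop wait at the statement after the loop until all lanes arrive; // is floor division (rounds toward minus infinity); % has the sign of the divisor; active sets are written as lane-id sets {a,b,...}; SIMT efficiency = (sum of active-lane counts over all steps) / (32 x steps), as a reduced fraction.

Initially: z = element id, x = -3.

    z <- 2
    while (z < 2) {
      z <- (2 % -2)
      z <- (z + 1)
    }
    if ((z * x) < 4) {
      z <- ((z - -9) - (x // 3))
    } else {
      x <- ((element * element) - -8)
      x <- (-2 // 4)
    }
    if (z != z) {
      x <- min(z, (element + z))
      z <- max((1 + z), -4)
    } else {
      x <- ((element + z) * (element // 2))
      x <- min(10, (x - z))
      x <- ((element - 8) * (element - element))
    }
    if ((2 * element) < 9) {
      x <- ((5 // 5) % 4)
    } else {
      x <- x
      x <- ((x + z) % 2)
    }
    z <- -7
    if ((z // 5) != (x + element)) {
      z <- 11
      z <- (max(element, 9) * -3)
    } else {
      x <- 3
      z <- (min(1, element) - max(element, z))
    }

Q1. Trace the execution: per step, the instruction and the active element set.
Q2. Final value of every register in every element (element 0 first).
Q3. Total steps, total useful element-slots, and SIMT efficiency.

step 0: z <- 2                       {0,1,2,3,4,5,6,7,8,9,10,11,12,13,14,15,16,17,18,19,20,21,22,23,24,25,26,27,28,29,30,31}
step 1: eval (z < 2)                 {0,1,2,3,4,5,6,7,8,9,10,11,12,13,14,15,16,17,18,19,20,21,22,23,24,25,26,27,28,29,30,31}
step 2: eval ((z * x) < 4)           {0,1,2,3,4,5,6,7,8,9,10,11,12,13,14,15,16,17,18,19,20,21,22,23,24,25,26,27,28,29,30,31}
step 3: z <- ((z - -9) - (x // 3))   {0,1,2,3,4,5,6,7,8,9,10,11,12,13,14,15,16,17,18,19,20,21,22,23,24,25,26,27,28,29,30,31}
step 4: eval (z != z)                {0,1,2,3,4,5,6,7,8,9,10,11,12,13,14,15,16,17,18,19,20,21,22,23,24,25,26,27,28,29,30,31}
step 5: x <- ((element + z) * (element // 2)) {0,1,2,3,4,5,6,7,8,9,10,11,12,13,14,15,16,17,18,19,20,21,22,23,24,25,26,27,28,29,30,31}
step 6: x <- min(10, (x - z))        {0,1,2,3,4,5,6,7,8,9,10,11,12,13,14,15,16,17,18,19,20,21,22,23,24,25,26,27,28,29,30,31}
step 7: x <- ((element - 8) * (element - element)) {0,1,2,3,4,5,6,7,8,9,10,11,12,13,14,15,16,17,18,19,20,21,22,23,24,25,26,27,28,29,30,31}
step 8: eval ((2 * element) < 9)     {0,1,2,3,4,5,6,7,8,9,10,11,12,13,14,15,16,17,18,19,20,21,22,23,24,25,26,27,28,29,30,31}
step 9: x <- ((5 // 5) % 4)          {0,1,2,3,4}
step 10: x <- x                       {5,6,7,8,9,10,11,12,13,14,15,16,17,18,19,20,21,22,23,24,25,26,27,28,29,30,31}
step 11: x <- ((x + z) % 2)           {5,6,7,8,9,10,11,12,13,14,15,16,17,18,19,20,21,22,23,24,25,26,27,28,29,30,31}
step 12: z <- -7                      {0,1,2,3,4,5,6,7,8,9,10,11,12,13,14,15,16,17,18,19,20,21,22,23,24,25,26,27,28,29,30,31}
step 13: eval ((z // 5) != (x + element)) {0,1,2,3,4,5,6,7,8,9,10,11,12,13,14,15,16,17,18,19,20,21,22,23,24,25,26,27,28,29,30,31}
step 14: z <- 11                      {0,1,2,3,4,5,6,7,8,9,10,11,12,13,14,15,16,17,18,19,20,21,22,23,24,25,26,27,28,29,30,31}
step 15: z <- (max(element, 9) * -3)  {0,1,2,3,4,5,6,7,8,9,10,11,12,13,14,15,16,17,18,19,20,21,22,23,24,25,26,27,28,29,30,31}

Answer: 16 steps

z: -27,-27,-27,-27,-27,-27,-27,-27,-27,-27,-30,-33,-36,-39,-42,-45,-48,-51,-54,-57,-60,-63,-66,-69,-72,-75,-78,-81,-84,-87,-90,-93
x: 1,1,1,1,1,0,0,0,0,0,0,0,0,0,0,0,0,0,0,0,0,0,0,0,0,0,0,0,0,0,0,0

steps = 16; useful = 475; efficiency = 475/512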